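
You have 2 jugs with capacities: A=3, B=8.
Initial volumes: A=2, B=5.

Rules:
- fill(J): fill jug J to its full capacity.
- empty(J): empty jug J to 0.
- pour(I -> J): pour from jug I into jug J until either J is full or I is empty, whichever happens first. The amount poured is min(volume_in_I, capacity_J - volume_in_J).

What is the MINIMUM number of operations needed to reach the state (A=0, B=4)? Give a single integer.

BFS from (A=2, B=5). One shortest path:
  1. pour(B -> A) -> (A=3 B=4)
  2. empty(A) -> (A=0 B=4)
Reached target in 2 moves.

Answer: 2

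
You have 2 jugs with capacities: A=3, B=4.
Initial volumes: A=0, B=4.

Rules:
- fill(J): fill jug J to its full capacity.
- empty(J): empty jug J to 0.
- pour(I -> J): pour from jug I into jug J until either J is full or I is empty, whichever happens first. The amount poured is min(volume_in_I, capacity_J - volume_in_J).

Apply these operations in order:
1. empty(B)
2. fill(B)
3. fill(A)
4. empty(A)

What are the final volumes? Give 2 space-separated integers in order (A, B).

Answer: 0 4

Derivation:
Step 1: empty(B) -> (A=0 B=0)
Step 2: fill(B) -> (A=0 B=4)
Step 3: fill(A) -> (A=3 B=4)
Step 4: empty(A) -> (A=0 B=4)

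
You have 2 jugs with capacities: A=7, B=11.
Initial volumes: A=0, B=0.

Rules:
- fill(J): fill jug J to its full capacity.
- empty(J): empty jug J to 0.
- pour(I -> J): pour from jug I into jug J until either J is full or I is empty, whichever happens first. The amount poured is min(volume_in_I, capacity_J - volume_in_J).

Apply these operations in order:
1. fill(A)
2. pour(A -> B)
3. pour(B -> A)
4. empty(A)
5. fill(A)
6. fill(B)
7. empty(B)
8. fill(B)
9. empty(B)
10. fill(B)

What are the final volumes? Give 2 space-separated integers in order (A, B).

Answer: 7 11

Derivation:
Step 1: fill(A) -> (A=7 B=0)
Step 2: pour(A -> B) -> (A=0 B=7)
Step 3: pour(B -> A) -> (A=7 B=0)
Step 4: empty(A) -> (A=0 B=0)
Step 5: fill(A) -> (A=7 B=0)
Step 6: fill(B) -> (A=7 B=11)
Step 7: empty(B) -> (A=7 B=0)
Step 8: fill(B) -> (A=7 B=11)
Step 9: empty(B) -> (A=7 B=0)
Step 10: fill(B) -> (A=7 B=11)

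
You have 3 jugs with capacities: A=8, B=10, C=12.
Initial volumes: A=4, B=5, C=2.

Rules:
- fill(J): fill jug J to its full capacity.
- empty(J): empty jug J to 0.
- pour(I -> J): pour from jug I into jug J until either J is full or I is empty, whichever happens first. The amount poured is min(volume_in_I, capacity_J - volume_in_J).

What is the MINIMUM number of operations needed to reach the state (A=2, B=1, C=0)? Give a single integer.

BFS from (A=4, B=5, C=2). One shortest path:
  1. pour(B -> A) -> (A=8 B=1 C=2)
  2. empty(A) -> (A=0 B=1 C=2)
  3. pour(C -> A) -> (A=2 B=1 C=0)
Reached target in 3 moves.

Answer: 3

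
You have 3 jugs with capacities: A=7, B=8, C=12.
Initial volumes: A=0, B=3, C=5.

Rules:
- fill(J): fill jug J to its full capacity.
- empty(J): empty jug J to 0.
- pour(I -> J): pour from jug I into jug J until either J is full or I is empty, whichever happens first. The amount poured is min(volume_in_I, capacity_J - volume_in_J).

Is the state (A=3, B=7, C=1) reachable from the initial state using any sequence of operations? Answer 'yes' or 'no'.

BFS explored all 474 reachable states.
Reachable set includes: (0,0,0), (0,0,1), (0,0,2), (0,0,3), (0,0,4), (0,0,5), (0,0,6), (0,0,7), (0,0,8), (0,0,9), (0,0,10), (0,0,11) ...
Target (A=3, B=7, C=1) not in reachable set → no.

Answer: no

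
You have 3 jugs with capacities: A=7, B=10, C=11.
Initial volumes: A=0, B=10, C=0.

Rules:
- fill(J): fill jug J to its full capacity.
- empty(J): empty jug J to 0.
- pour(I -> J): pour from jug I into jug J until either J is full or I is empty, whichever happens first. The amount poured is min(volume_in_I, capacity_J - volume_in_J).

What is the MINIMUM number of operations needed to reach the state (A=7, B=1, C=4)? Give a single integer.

Answer: 7

Derivation:
BFS from (A=0, B=10, C=0). One shortest path:
  1. empty(B) -> (A=0 B=0 C=0)
  2. fill(C) -> (A=0 B=0 C=11)
  3. pour(C -> B) -> (A=0 B=10 C=1)
  4. empty(B) -> (A=0 B=0 C=1)
  5. pour(C -> B) -> (A=0 B=1 C=0)
  6. fill(C) -> (A=0 B=1 C=11)
  7. pour(C -> A) -> (A=7 B=1 C=4)
Reached target in 7 moves.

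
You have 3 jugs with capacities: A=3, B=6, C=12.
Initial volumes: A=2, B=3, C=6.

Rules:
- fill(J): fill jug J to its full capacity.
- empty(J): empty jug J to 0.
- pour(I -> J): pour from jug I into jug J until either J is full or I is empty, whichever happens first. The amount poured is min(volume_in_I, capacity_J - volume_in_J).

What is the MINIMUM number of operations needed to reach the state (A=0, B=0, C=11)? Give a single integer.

Answer: 2

Derivation:
BFS from (A=2, B=3, C=6). One shortest path:
  1. pour(A -> B) -> (A=0 B=5 C=6)
  2. pour(B -> C) -> (A=0 B=0 C=11)
Reached target in 2 moves.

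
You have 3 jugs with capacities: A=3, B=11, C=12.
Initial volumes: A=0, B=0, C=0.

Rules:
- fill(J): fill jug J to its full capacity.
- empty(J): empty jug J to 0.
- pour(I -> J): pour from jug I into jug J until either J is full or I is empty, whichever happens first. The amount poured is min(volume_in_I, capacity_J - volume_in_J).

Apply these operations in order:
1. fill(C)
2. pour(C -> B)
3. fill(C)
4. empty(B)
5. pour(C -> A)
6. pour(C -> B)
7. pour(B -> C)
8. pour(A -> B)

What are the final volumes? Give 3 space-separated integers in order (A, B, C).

Step 1: fill(C) -> (A=0 B=0 C=12)
Step 2: pour(C -> B) -> (A=0 B=11 C=1)
Step 3: fill(C) -> (A=0 B=11 C=12)
Step 4: empty(B) -> (A=0 B=0 C=12)
Step 5: pour(C -> A) -> (A=3 B=0 C=9)
Step 6: pour(C -> B) -> (A=3 B=9 C=0)
Step 7: pour(B -> C) -> (A=3 B=0 C=9)
Step 8: pour(A -> B) -> (A=0 B=3 C=9)

Answer: 0 3 9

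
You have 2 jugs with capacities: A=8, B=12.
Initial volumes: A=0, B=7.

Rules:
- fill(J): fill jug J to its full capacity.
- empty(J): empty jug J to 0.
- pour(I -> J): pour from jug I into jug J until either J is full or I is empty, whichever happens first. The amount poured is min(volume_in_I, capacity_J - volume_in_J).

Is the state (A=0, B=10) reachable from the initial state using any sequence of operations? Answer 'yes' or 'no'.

BFS explored all 20 reachable states.
Reachable set includes: (0,0), (0,3), (0,4), (0,7), (0,8), (0,11), (0,12), (3,0), (3,12), (4,0), (4,12), (7,0) ...
Target (A=0, B=10) not in reachable set → no.

Answer: no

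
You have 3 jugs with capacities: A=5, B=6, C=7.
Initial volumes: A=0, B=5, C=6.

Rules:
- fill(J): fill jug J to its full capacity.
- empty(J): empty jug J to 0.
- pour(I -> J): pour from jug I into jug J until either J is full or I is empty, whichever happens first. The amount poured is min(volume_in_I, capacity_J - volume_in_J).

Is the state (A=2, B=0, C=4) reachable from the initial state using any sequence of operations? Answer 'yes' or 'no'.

BFS from (A=0, B=5, C=6):
  1. pour(B -> C) -> (A=0 B=4 C=7)
  2. pour(C -> A) -> (A=5 B=4 C=2)
  3. empty(A) -> (A=0 B=4 C=2)
  4. pour(C -> A) -> (A=2 B=4 C=0)
  5. pour(B -> C) -> (A=2 B=0 C=4)
Target reached → yes.

Answer: yes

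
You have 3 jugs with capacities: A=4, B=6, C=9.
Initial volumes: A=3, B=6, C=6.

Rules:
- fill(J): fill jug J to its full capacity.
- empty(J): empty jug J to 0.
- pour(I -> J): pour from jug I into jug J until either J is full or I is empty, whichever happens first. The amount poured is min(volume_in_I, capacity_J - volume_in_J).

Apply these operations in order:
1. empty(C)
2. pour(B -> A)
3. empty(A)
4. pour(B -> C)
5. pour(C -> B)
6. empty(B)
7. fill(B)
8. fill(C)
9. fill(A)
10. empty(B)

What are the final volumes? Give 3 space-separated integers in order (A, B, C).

Answer: 4 0 9

Derivation:
Step 1: empty(C) -> (A=3 B=6 C=0)
Step 2: pour(B -> A) -> (A=4 B=5 C=0)
Step 3: empty(A) -> (A=0 B=5 C=0)
Step 4: pour(B -> C) -> (A=0 B=0 C=5)
Step 5: pour(C -> B) -> (A=0 B=5 C=0)
Step 6: empty(B) -> (A=0 B=0 C=0)
Step 7: fill(B) -> (A=0 B=6 C=0)
Step 8: fill(C) -> (A=0 B=6 C=9)
Step 9: fill(A) -> (A=4 B=6 C=9)
Step 10: empty(B) -> (A=4 B=0 C=9)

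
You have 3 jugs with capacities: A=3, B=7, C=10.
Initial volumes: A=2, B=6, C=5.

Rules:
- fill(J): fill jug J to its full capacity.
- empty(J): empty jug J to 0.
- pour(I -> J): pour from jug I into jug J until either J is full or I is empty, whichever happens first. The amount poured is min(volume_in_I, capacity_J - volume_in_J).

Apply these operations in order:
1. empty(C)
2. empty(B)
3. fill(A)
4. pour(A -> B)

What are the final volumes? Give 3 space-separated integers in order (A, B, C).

Step 1: empty(C) -> (A=2 B=6 C=0)
Step 2: empty(B) -> (A=2 B=0 C=0)
Step 3: fill(A) -> (A=3 B=0 C=0)
Step 4: pour(A -> B) -> (A=0 B=3 C=0)

Answer: 0 3 0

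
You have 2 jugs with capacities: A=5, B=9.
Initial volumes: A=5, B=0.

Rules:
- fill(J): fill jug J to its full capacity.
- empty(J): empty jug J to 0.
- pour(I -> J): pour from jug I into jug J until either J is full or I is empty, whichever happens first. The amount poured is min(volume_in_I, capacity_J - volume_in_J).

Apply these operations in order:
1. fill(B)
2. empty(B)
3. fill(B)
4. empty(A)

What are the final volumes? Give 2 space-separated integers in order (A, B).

Answer: 0 9

Derivation:
Step 1: fill(B) -> (A=5 B=9)
Step 2: empty(B) -> (A=5 B=0)
Step 3: fill(B) -> (A=5 B=9)
Step 4: empty(A) -> (A=0 B=9)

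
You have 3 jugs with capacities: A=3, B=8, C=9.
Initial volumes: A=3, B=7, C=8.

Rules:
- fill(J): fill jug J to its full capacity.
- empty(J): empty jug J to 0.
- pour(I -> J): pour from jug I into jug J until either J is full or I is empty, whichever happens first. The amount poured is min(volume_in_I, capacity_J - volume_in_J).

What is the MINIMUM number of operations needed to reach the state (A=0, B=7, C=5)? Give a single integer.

Answer: 3

Derivation:
BFS from (A=3, B=7, C=8). One shortest path:
  1. empty(A) -> (A=0 B=7 C=8)
  2. pour(C -> A) -> (A=3 B=7 C=5)
  3. empty(A) -> (A=0 B=7 C=5)
Reached target in 3 moves.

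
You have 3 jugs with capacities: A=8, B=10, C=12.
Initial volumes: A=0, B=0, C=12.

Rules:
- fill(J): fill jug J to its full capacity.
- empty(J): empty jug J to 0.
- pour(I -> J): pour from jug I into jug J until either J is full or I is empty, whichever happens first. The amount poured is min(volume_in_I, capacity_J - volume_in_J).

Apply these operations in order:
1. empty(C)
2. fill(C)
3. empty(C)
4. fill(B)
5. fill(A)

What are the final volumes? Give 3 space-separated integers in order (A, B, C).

Step 1: empty(C) -> (A=0 B=0 C=0)
Step 2: fill(C) -> (A=0 B=0 C=12)
Step 3: empty(C) -> (A=0 B=0 C=0)
Step 4: fill(B) -> (A=0 B=10 C=0)
Step 5: fill(A) -> (A=8 B=10 C=0)

Answer: 8 10 0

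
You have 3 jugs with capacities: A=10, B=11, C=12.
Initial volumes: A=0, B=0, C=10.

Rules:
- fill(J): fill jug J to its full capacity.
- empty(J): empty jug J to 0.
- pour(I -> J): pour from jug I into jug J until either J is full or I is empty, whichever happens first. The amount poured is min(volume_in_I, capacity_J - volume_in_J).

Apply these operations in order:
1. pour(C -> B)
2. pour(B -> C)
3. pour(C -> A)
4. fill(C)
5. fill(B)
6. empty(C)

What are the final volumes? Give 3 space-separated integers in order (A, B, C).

Answer: 10 11 0

Derivation:
Step 1: pour(C -> B) -> (A=0 B=10 C=0)
Step 2: pour(B -> C) -> (A=0 B=0 C=10)
Step 3: pour(C -> A) -> (A=10 B=0 C=0)
Step 4: fill(C) -> (A=10 B=0 C=12)
Step 5: fill(B) -> (A=10 B=11 C=12)
Step 6: empty(C) -> (A=10 B=11 C=0)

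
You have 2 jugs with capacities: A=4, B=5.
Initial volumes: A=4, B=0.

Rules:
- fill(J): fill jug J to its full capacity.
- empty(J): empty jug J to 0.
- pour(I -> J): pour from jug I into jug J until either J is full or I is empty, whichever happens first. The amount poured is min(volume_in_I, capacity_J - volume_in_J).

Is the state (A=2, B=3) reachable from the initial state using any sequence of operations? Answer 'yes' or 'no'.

Answer: no

Derivation:
BFS explored all 18 reachable states.
Reachable set includes: (0,0), (0,1), (0,2), (0,3), (0,4), (0,5), (1,0), (1,5), (2,0), (2,5), (3,0), (3,5) ...
Target (A=2, B=3) not in reachable set → no.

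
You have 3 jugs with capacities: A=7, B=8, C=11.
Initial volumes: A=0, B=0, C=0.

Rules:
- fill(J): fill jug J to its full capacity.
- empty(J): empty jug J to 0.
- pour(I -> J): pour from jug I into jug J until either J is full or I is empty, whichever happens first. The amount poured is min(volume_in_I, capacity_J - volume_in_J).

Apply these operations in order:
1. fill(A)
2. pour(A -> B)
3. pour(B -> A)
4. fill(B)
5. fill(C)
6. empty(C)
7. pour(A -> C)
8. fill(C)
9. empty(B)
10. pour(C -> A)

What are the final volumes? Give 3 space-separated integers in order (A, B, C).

Step 1: fill(A) -> (A=7 B=0 C=0)
Step 2: pour(A -> B) -> (A=0 B=7 C=0)
Step 3: pour(B -> A) -> (A=7 B=0 C=0)
Step 4: fill(B) -> (A=7 B=8 C=0)
Step 5: fill(C) -> (A=7 B=8 C=11)
Step 6: empty(C) -> (A=7 B=8 C=0)
Step 7: pour(A -> C) -> (A=0 B=8 C=7)
Step 8: fill(C) -> (A=0 B=8 C=11)
Step 9: empty(B) -> (A=0 B=0 C=11)
Step 10: pour(C -> A) -> (A=7 B=0 C=4)

Answer: 7 0 4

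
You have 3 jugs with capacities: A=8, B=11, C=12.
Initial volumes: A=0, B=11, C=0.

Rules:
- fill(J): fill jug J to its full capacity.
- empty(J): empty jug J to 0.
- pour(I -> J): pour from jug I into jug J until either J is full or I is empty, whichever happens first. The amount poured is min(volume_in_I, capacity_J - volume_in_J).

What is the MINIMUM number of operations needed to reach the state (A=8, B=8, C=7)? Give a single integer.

Answer: 6

Derivation:
BFS from (A=0, B=11, C=0). One shortest path:
  1. pour(B -> A) -> (A=8 B=3 C=0)
  2. pour(A -> C) -> (A=0 B=3 C=8)
  3. pour(B -> A) -> (A=3 B=0 C=8)
  4. pour(C -> B) -> (A=3 B=8 C=0)
  5. fill(C) -> (A=3 B=8 C=12)
  6. pour(C -> A) -> (A=8 B=8 C=7)
Reached target in 6 moves.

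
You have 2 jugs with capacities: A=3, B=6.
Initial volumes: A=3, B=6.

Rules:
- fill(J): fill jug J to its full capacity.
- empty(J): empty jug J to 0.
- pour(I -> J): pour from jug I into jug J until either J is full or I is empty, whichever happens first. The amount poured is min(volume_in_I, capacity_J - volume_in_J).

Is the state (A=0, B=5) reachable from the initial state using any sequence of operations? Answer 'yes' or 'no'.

BFS explored all 6 reachable states.
Reachable set includes: (0,0), (0,3), (0,6), (3,0), (3,3), (3,6)
Target (A=0, B=5) not in reachable set → no.

Answer: no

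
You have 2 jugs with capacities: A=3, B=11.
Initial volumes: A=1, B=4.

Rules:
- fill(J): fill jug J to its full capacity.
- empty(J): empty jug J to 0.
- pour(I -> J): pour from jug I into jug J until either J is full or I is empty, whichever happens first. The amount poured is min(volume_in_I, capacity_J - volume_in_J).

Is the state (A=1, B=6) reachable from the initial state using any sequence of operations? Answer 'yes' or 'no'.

Answer: no

Derivation:
BFS explored all 29 reachable states.
Reachable set includes: (0,0), (0,1), (0,2), (0,3), (0,4), (0,5), (0,6), (0,7), (0,8), (0,9), (0,10), (0,11) ...
Target (A=1, B=6) not in reachable set → no.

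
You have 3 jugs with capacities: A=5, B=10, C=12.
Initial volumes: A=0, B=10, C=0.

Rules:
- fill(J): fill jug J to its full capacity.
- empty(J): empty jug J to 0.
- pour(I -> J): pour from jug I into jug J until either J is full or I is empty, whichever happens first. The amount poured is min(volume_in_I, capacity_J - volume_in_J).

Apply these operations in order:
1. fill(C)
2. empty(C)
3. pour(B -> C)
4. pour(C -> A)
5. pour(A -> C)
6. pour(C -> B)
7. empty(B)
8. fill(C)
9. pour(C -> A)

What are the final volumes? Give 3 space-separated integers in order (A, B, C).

Step 1: fill(C) -> (A=0 B=10 C=12)
Step 2: empty(C) -> (A=0 B=10 C=0)
Step 3: pour(B -> C) -> (A=0 B=0 C=10)
Step 4: pour(C -> A) -> (A=5 B=0 C=5)
Step 5: pour(A -> C) -> (A=0 B=0 C=10)
Step 6: pour(C -> B) -> (A=0 B=10 C=0)
Step 7: empty(B) -> (A=0 B=0 C=0)
Step 8: fill(C) -> (A=0 B=0 C=12)
Step 9: pour(C -> A) -> (A=5 B=0 C=7)

Answer: 5 0 7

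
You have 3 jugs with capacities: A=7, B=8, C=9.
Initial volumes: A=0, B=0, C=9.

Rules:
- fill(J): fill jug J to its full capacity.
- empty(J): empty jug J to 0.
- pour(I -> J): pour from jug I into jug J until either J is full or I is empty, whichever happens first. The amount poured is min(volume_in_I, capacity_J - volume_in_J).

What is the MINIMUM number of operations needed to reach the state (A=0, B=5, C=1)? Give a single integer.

BFS from (A=0, B=0, C=9). One shortest path:
  1. fill(A) -> (A=7 B=0 C=9)
  2. empty(C) -> (A=7 B=0 C=0)
  3. pour(A -> C) -> (A=0 B=0 C=7)
  4. fill(A) -> (A=7 B=0 C=7)
  5. pour(A -> C) -> (A=5 B=0 C=9)
  6. pour(C -> B) -> (A=5 B=8 C=1)
  7. empty(B) -> (A=5 B=0 C=1)
  8. pour(A -> B) -> (A=0 B=5 C=1)
Reached target in 8 moves.

Answer: 8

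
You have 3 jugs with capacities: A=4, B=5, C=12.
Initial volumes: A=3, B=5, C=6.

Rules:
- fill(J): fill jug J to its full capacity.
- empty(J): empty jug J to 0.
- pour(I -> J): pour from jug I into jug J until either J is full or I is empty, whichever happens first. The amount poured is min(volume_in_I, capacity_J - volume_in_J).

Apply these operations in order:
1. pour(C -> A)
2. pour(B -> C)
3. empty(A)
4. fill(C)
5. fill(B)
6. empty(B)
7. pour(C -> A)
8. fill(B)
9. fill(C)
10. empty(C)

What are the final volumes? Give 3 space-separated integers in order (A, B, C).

Step 1: pour(C -> A) -> (A=4 B=5 C=5)
Step 2: pour(B -> C) -> (A=4 B=0 C=10)
Step 3: empty(A) -> (A=0 B=0 C=10)
Step 4: fill(C) -> (A=0 B=0 C=12)
Step 5: fill(B) -> (A=0 B=5 C=12)
Step 6: empty(B) -> (A=0 B=0 C=12)
Step 7: pour(C -> A) -> (A=4 B=0 C=8)
Step 8: fill(B) -> (A=4 B=5 C=8)
Step 9: fill(C) -> (A=4 B=5 C=12)
Step 10: empty(C) -> (A=4 B=5 C=0)

Answer: 4 5 0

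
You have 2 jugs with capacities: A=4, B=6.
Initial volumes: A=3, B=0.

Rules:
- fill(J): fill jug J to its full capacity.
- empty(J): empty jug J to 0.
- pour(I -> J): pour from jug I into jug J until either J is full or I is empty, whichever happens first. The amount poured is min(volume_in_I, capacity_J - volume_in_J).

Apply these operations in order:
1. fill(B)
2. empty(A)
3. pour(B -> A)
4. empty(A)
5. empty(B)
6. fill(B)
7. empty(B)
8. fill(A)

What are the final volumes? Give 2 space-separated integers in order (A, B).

Step 1: fill(B) -> (A=3 B=6)
Step 2: empty(A) -> (A=0 B=6)
Step 3: pour(B -> A) -> (A=4 B=2)
Step 4: empty(A) -> (A=0 B=2)
Step 5: empty(B) -> (A=0 B=0)
Step 6: fill(B) -> (A=0 B=6)
Step 7: empty(B) -> (A=0 B=0)
Step 8: fill(A) -> (A=4 B=0)

Answer: 4 0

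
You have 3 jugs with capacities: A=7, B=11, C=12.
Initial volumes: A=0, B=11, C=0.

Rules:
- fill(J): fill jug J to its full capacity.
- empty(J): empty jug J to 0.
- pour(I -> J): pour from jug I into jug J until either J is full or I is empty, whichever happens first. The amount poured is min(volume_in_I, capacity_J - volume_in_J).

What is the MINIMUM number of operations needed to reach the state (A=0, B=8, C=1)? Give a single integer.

BFS from (A=0, B=11, C=0). One shortest path:
  1. fill(C) -> (A=0 B=11 C=12)
  2. pour(B -> A) -> (A=7 B=4 C=12)
  3. empty(A) -> (A=0 B=4 C=12)
  4. pour(B -> A) -> (A=4 B=0 C=12)
  5. pour(C -> B) -> (A=4 B=11 C=1)
  6. pour(B -> A) -> (A=7 B=8 C=1)
  7. empty(A) -> (A=0 B=8 C=1)
Reached target in 7 moves.

Answer: 7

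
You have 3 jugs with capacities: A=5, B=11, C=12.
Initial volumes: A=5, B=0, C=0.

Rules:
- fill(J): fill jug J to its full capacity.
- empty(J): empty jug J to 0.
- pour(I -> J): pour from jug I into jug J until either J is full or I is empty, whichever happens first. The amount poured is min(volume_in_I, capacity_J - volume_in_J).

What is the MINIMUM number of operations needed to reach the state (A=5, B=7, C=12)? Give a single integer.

Answer: 5

Derivation:
BFS from (A=5, B=0, C=0). One shortest path:
  1. empty(A) -> (A=0 B=0 C=0)
  2. fill(C) -> (A=0 B=0 C=12)
  3. pour(C -> A) -> (A=5 B=0 C=7)
  4. pour(C -> B) -> (A=5 B=7 C=0)
  5. fill(C) -> (A=5 B=7 C=12)
Reached target in 5 moves.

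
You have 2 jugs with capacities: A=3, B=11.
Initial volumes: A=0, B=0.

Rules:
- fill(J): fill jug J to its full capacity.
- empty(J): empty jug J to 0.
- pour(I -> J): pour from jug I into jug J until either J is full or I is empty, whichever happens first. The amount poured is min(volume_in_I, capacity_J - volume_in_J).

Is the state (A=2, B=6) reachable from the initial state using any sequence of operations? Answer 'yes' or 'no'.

Answer: no

Derivation:
BFS explored all 28 reachable states.
Reachable set includes: (0,0), (0,1), (0,2), (0,3), (0,4), (0,5), (0,6), (0,7), (0,8), (0,9), (0,10), (0,11) ...
Target (A=2, B=6) not in reachable set → no.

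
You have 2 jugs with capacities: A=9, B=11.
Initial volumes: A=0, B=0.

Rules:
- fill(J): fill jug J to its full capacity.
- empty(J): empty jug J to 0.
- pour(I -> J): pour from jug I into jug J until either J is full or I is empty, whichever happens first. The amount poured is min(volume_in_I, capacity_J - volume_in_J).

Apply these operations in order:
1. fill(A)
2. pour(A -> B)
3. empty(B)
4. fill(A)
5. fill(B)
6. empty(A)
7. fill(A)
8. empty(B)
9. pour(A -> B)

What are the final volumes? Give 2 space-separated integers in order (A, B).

Step 1: fill(A) -> (A=9 B=0)
Step 2: pour(A -> B) -> (A=0 B=9)
Step 3: empty(B) -> (A=0 B=0)
Step 4: fill(A) -> (A=9 B=0)
Step 5: fill(B) -> (A=9 B=11)
Step 6: empty(A) -> (A=0 B=11)
Step 7: fill(A) -> (A=9 B=11)
Step 8: empty(B) -> (A=9 B=0)
Step 9: pour(A -> B) -> (A=0 B=9)

Answer: 0 9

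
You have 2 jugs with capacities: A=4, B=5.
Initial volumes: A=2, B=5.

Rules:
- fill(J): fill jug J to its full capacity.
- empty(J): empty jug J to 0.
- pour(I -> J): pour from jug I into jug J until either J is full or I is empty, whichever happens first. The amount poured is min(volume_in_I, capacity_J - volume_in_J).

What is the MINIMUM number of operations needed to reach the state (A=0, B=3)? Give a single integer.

BFS from (A=2, B=5). One shortest path:
  1. pour(B -> A) -> (A=4 B=3)
  2. empty(A) -> (A=0 B=3)
Reached target in 2 moves.

Answer: 2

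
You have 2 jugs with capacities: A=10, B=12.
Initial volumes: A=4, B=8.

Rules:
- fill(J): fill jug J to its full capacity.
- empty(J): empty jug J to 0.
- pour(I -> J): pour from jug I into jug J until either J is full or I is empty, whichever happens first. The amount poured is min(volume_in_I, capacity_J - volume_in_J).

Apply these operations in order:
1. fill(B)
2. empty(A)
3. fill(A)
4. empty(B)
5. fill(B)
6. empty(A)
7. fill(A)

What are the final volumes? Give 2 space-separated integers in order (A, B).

Answer: 10 12

Derivation:
Step 1: fill(B) -> (A=4 B=12)
Step 2: empty(A) -> (A=0 B=12)
Step 3: fill(A) -> (A=10 B=12)
Step 4: empty(B) -> (A=10 B=0)
Step 5: fill(B) -> (A=10 B=12)
Step 6: empty(A) -> (A=0 B=12)
Step 7: fill(A) -> (A=10 B=12)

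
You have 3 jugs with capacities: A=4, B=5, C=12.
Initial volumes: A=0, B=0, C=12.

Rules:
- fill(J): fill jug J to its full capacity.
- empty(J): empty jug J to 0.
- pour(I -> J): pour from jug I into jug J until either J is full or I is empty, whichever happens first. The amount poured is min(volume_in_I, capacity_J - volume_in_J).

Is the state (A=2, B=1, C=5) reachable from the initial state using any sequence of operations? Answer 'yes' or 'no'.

BFS explored all 258 reachable states.
Reachable set includes: (0,0,0), (0,0,1), (0,0,2), (0,0,3), (0,0,4), (0,0,5), (0,0,6), (0,0,7), (0,0,8), (0,0,9), (0,0,10), (0,0,11) ...
Target (A=2, B=1, C=5) not in reachable set → no.

Answer: no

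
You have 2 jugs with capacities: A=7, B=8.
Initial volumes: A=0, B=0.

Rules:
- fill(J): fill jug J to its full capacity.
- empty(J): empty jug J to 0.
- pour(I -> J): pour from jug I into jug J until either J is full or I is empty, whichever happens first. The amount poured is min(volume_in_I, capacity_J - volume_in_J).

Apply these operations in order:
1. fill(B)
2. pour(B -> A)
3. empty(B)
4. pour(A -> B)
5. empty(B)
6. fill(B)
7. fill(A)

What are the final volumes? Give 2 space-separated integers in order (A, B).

Answer: 7 8

Derivation:
Step 1: fill(B) -> (A=0 B=8)
Step 2: pour(B -> A) -> (A=7 B=1)
Step 3: empty(B) -> (A=7 B=0)
Step 4: pour(A -> B) -> (A=0 B=7)
Step 5: empty(B) -> (A=0 B=0)
Step 6: fill(B) -> (A=0 B=8)
Step 7: fill(A) -> (A=7 B=8)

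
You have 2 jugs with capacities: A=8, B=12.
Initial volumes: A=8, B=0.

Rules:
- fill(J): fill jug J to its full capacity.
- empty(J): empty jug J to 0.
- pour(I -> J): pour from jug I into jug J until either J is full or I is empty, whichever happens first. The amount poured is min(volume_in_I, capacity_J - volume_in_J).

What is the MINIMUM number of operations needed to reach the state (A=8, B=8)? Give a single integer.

BFS from (A=8, B=0). One shortest path:
  1. pour(A -> B) -> (A=0 B=8)
  2. fill(A) -> (A=8 B=8)
Reached target in 2 moves.

Answer: 2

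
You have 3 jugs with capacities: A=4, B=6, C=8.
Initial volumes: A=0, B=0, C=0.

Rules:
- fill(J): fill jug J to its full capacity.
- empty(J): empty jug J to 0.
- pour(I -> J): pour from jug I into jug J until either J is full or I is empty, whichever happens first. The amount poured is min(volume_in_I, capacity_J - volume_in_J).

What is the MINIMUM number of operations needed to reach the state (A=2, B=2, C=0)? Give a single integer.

Answer: 5

Derivation:
BFS from (A=0, B=0, C=0). One shortest path:
  1. fill(C) -> (A=0 B=0 C=8)
  2. pour(C -> B) -> (A=0 B=6 C=2)
  3. pour(B -> A) -> (A=4 B=2 C=2)
  4. empty(A) -> (A=0 B=2 C=2)
  5. pour(C -> A) -> (A=2 B=2 C=0)
Reached target in 5 moves.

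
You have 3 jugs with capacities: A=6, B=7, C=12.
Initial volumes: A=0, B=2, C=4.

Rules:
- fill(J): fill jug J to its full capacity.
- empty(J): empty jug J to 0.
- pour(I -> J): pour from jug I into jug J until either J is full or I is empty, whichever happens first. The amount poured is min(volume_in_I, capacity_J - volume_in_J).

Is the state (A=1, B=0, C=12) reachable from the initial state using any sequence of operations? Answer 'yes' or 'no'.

BFS from (A=0, B=2, C=4):
  1. fill(A) -> (A=6 B=2 C=4)
  2. fill(C) -> (A=6 B=2 C=12)
  3. pour(A -> B) -> (A=1 B=7 C=12)
  4. empty(B) -> (A=1 B=0 C=12)
Target reached → yes.

Answer: yes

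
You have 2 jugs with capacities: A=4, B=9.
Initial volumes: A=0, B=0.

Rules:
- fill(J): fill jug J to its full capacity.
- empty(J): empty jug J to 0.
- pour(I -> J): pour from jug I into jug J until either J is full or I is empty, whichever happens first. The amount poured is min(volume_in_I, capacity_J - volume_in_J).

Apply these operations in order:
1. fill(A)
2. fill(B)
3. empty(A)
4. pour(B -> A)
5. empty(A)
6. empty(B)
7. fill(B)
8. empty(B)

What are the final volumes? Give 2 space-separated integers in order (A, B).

Answer: 0 0

Derivation:
Step 1: fill(A) -> (A=4 B=0)
Step 2: fill(B) -> (A=4 B=9)
Step 3: empty(A) -> (A=0 B=9)
Step 4: pour(B -> A) -> (A=4 B=5)
Step 5: empty(A) -> (A=0 B=5)
Step 6: empty(B) -> (A=0 B=0)
Step 7: fill(B) -> (A=0 B=9)
Step 8: empty(B) -> (A=0 B=0)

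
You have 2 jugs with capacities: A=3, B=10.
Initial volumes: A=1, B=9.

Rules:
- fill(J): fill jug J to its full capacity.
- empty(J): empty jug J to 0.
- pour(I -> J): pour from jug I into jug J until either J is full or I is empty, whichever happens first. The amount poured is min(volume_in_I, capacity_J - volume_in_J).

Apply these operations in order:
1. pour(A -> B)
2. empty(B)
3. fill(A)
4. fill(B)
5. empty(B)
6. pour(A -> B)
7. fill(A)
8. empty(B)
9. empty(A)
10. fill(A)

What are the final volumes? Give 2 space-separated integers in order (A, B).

Step 1: pour(A -> B) -> (A=0 B=10)
Step 2: empty(B) -> (A=0 B=0)
Step 3: fill(A) -> (A=3 B=0)
Step 4: fill(B) -> (A=3 B=10)
Step 5: empty(B) -> (A=3 B=0)
Step 6: pour(A -> B) -> (A=0 B=3)
Step 7: fill(A) -> (A=3 B=3)
Step 8: empty(B) -> (A=3 B=0)
Step 9: empty(A) -> (A=0 B=0)
Step 10: fill(A) -> (A=3 B=0)

Answer: 3 0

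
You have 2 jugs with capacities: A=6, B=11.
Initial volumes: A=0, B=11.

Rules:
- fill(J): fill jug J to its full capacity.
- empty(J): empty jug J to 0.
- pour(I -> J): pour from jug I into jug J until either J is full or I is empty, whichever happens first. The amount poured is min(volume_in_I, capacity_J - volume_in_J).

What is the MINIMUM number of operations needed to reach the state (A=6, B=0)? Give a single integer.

BFS from (A=0, B=11). One shortest path:
  1. fill(A) -> (A=6 B=11)
  2. empty(B) -> (A=6 B=0)
Reached target in 2 moves.

Answer: 2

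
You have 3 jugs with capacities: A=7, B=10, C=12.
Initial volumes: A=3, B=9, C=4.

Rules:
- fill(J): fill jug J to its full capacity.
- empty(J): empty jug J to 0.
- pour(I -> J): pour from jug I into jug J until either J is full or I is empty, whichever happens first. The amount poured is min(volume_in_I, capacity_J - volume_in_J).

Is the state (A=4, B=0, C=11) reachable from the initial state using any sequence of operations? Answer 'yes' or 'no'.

BFS from (A=3, B=9, C=4):
  1. empty(A) -> (A=0 B=9 C=4)
  2. pour(C -> A) -> (A=4 B=9 C=0)
  3. fill(C) -> (A=4 B=9 C=12)
  4. pour(C -> B) -> (A=4 B=10 C=11)
  5. empty(B) -> (A=4 B=0 C=11)
Target reached → yes.

Answer: yes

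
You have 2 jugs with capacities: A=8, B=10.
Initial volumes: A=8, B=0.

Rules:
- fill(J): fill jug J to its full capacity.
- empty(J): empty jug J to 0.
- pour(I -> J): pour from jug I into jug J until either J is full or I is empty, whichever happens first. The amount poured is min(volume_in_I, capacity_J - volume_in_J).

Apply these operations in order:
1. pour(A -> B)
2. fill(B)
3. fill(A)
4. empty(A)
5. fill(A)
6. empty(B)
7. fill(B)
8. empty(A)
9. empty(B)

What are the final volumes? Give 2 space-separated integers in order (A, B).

Step 1: pour(A -> B) -> (A=0 B=8)
Step 2: fill(B) -> (A=0 B=10)
Step 3: fill(A) -> (A=8 B=10)
Step 4: empty(A) -> (A=0 B=10)
Step 5: fill(A) -> (A=8 B=10)
Step 6: empty(B) -> (A=8 B=0)
Step 7: fill(B) -> (A=8 B=10)
Step 8: empty(A) -> (A=0 B=10)
Step 9: empty(B) -> (A=0 B=0)

Answer: 0 0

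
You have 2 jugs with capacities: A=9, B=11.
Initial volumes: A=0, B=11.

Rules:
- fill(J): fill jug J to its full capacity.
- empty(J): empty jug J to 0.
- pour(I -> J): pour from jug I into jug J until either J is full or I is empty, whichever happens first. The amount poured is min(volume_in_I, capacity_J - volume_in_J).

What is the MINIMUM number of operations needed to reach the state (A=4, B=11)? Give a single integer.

Answer: 8

Derivation:
BFS from (A=0, B=11). One shortest path:
  1. pour(B -> A) -> (A=9 B=2)
  2. empty(A) -> (A=0 B=2)
  3. pour(B -> A) -> (A=2 B=0)
  4. fill(B) -> (A=2 B=11)
  5. pour(B -> A) -> (A=9 B=4)
  6. empty(A) -> (A=0 B=4)
  7. pour(B -> A) -> (A=4 B=0)
  8. fill(B) -> (A=4 B=11)
Reached target in 8 moves.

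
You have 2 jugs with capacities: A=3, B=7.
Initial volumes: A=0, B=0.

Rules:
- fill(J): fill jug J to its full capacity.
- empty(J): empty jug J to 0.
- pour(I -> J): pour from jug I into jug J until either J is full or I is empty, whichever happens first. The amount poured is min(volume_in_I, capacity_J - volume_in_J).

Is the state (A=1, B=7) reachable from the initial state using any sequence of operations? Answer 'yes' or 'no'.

Answer: yes

Derivation:
BFS from (A=0, B=0):
  1. fill(B) -> (A=0 B=7)
  2. pour(B -> A) -> (A=3 B=4)
  3. empty(A) -> (A=0 B=4)
  4. pour(B -> A) -> (A=3 B=1)
  5. empty(A) -> (A=0 B=1)
  6. pour(B -> A) -> (A=1 B=0)
  7. fill(B) -> (A=1 B=7)
Target reached → yes.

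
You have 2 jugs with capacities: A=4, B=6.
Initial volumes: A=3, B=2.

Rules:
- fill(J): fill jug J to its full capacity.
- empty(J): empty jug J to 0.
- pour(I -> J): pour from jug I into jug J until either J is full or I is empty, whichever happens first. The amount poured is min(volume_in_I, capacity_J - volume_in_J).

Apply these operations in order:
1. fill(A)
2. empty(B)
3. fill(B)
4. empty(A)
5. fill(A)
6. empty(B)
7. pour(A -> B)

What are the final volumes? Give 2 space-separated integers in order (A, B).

Answer: 0 4

Derivation:
Step 1: fill(A) -> (A=4 B=2)
Step 2: empty(B) -> (A=4 B=0)
Step 3: fill(B) -> (A=4 B=6)
Step 4: empty(A) -> (A=0 B=6)
Step 5: fill(A) -> (A=4 B=6)
Step 6: empty(B) -> (A=4 B=0)
Step 7: pour(A -> B) -> (A=0 B=4)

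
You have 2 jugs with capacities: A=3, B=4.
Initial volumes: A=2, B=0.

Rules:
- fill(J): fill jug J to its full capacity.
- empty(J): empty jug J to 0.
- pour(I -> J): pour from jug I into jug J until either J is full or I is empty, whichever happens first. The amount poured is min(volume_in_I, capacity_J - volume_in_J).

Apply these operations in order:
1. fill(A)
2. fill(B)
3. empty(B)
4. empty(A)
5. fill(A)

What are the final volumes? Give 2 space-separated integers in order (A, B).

Step 1: fill(A) -> (A=3 B=0)
Step 2: fill(B) -> (A=3 B=4)
Step 3: empty(B) -> (A=3 B=0)
Step 4: empty(A) -> (A=0 B=0)
Step 5: fill(A) -> (A=3 B=0)

Answer: 3 0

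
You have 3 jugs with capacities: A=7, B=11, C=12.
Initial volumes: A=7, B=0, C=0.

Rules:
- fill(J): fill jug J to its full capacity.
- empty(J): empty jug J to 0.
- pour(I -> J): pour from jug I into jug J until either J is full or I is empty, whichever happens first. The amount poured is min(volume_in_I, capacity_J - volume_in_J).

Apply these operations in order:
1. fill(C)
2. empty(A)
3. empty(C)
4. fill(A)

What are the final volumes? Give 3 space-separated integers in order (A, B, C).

Answer: 7 0 0

Derivation:
Step 1: fill(C) -> (A=7 B=0 C=12)
Step 2: empty(A) -> (A=0 B=0 C=12)
Step 3: empty(C) -> (A=0 B=0 C=0)
Step 4: fill(A) -> (A=7 B=0 C=0)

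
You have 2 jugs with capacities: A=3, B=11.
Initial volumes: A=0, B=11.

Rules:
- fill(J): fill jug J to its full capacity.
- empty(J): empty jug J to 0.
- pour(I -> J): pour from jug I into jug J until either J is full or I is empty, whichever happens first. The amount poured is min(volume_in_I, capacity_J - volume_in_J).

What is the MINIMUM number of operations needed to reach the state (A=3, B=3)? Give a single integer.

BFS from (A=0, B=11). One shortest path:
  1. fill(A) -> (A=3 B=11)
  2. empty(B) -> (A=3 B=0)
  3. pour(A -> B) -> (A=0 B=3)
  4. fill(A) -> (A=3 B=3)
Reached target in 4 moves.

Answer: 4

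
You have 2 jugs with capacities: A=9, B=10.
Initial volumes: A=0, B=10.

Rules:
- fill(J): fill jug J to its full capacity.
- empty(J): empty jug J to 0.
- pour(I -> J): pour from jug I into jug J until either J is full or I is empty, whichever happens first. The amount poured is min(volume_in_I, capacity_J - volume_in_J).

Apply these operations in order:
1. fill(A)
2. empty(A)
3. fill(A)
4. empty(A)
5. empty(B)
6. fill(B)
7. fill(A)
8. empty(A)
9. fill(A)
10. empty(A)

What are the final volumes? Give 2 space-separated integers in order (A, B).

Step 1: fill(A) -> (A=9 B=10)
Step 2: empty(A) -> (A=0 B=10)
Step 3: fill(A) -> (A=9 B=10)
Step 4: empty(A) -> (A=0 B=10)
Step 5: empty(B) -> (A=0 B=0)
Step 6: fill(B) -> (A=0 B=10)
Step 7: fill(A) -> (A=9 B=10)
Step 8: empty(A) -> (A=0 B=10)
Step 9: fill(A) -> (A=9 B=10)
Step 10: empty(A) -> (A=0 B=10)

Answer: 0 10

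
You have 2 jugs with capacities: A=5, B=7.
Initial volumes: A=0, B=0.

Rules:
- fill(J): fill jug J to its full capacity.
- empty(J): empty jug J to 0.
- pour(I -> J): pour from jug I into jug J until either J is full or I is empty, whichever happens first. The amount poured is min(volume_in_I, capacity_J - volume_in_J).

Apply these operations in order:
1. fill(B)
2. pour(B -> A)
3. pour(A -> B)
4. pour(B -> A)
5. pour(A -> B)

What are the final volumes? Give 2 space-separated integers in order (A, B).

Step 1: fill(B) -> (A=0 B=7)
Step 2: pour(B -> A) -> (A=5 B=2)
Step 3: pour(A -> B) -> (A=0 B=7)
Step 4: pour(B -> A) -> (A=5 B=2)
Step 5: pour(A -> B) -> (A=0 B=7)

Answer: 0 7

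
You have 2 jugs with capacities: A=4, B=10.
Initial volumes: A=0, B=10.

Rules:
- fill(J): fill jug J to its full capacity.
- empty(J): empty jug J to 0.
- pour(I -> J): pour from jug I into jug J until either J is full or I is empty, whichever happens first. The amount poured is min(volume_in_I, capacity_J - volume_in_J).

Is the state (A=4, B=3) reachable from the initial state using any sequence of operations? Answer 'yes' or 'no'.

BFS explored all 14 reachable states.
Reachable set includes: (0,0), (0,2), (0,4), (0,6), (0,8), (0,10), (2,0), (2,10), (4,0), (4,2), (4,4), (4,6) ...
Target (A=4, B=3) not in reachable set → no.

Answer: no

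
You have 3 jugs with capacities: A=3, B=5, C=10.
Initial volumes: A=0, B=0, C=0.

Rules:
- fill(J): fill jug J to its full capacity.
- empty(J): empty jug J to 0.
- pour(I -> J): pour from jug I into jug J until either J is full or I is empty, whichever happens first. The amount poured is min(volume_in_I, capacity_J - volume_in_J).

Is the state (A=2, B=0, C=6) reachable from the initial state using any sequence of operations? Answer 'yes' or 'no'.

Answer: yes

Derivation:
BFS from (A=0, B=0, C=0):
  1. fill(A) -> (A=3 B=0 C=0)
  2. fill(B) -> (A=3 B=5 C=0)
  3. pour(A -> C) -> (A=0 B=5 C=3)
  4. pour(B -> A) -> (A=3 B=2 C=3)
  5. pour(A -> C) -> (A=0 B=2 C=6)
  6. pour(B -> A) -> (A=2 B=0 C=6)
Target reached → yes.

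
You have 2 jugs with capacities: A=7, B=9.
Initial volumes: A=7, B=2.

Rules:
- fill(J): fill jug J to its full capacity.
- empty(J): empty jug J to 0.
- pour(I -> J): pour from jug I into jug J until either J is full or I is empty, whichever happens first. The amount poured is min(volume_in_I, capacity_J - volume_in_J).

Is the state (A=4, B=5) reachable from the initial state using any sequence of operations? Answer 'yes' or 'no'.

BFS explored all 32 reachable states.
Reachable set includes: (0,0), (0,1), (0,2), (0,3), (0,4), (0,5), (0,6), (0,7), (0,8), (0,9), (1,0), (1,9) ...
Target (A=4, B=5) not in reachable set → no.

Answer: no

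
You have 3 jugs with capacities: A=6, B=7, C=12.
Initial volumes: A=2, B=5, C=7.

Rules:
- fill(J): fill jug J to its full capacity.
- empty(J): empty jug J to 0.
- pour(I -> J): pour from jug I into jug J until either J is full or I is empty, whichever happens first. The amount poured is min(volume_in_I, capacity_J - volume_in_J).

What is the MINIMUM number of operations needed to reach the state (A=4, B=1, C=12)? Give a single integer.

BFS from (A=2, B=5, C=7). One shortest path:
  1. empty(A) -> (A=0 B=5 C=7)
  2. fill(C) -> (A=0 B=5 C=12)
  3. pour(C -> A) -> (A=6 B=5 C=6)
  4. pour(A -> B) -> (A=4 B=7 C=6)
  5. pour(B -> C) -> (A=4 B=1 C=12)
Reached target in 5 moves.

Answer: 5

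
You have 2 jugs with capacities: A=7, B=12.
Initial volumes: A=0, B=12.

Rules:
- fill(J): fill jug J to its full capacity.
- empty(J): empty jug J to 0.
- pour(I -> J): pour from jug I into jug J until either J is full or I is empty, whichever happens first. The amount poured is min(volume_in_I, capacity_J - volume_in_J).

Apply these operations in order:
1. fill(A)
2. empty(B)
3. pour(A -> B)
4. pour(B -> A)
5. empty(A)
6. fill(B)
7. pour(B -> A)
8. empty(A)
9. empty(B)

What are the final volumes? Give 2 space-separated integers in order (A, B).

Step 1: fill(A) -> (A=7 B=12)
Step 2: empty(B) -> (A=7 B=0)
Step 3: pour(A -> B) -> (A=0 B=7)
Step 4: pour(B -> A) -> (A=7 B=0)
Step 5: empty(A) -> (A=0 B=0)
Step 6: fill(B) -> (A=0 B=12)
Step 7: pour(B -> A) -> (A=7 B=5)
Step 8: empty(A) -> (A=0 B=5)
Step 9: empty(B) -> (A=0 B=0)

Answer: 0 0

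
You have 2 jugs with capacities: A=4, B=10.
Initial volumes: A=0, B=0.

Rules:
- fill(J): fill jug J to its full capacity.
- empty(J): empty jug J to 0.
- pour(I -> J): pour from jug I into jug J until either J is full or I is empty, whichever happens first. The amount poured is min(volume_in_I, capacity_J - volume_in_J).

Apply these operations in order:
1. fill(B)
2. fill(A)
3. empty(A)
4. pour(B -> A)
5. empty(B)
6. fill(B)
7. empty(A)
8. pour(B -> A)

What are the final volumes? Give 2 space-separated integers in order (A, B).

Step 1: fill(B) -> (A=0 B=10)
Step 2: fill(A) -> (A=4 B=10)
Step 3: empty(A) -> (A=0 B=10)
Step 4: pour(B -> A) -> (A=4 B=6)
Step 5: empty(B) -> (A=4 B=0)
Step 6: fill(B) -> (A=4 B=10)
Step 7: empty(A) -> (A=0 B=10)
Step 8: pour(B -> A) -> (A=4 B=6)

Answer: 4 6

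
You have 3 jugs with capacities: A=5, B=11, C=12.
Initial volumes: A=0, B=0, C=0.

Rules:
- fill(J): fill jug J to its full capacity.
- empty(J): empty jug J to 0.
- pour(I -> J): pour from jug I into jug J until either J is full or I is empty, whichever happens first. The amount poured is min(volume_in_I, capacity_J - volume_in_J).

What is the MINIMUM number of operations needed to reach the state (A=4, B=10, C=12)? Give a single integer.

Answer: 8

Derivation:
BFS from (A=0, B=0, C=0). One shortest path:
  1. fill(A) -> (A=5 B=0 C=0)
  2. fill(B) -> (A=5 B=11 C=0)
  3. pour(B -> C) -> (A=5 B=0 C=11)
  4. pour(A -> B) -> (A=0 B=5 C=11)
  5. fill(A) -> (A=5 B=5 C=11)
  6. pour(A -> B) -> (A=0 B=10 C=11)
  7. fill(A) -> (A=5 B=10 C=11)
  8. pour(A -> C) -> (A=4 B=10 C=12)
Reached target in 8 moves.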